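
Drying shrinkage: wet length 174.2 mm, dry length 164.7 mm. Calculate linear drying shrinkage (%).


DS = (174.2 - 164.7) / 174.2 * 100 = 5.45%

5.45


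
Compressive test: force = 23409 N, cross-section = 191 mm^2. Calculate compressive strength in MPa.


CS = 23409 / 191 = 122.6 MPa

122.6


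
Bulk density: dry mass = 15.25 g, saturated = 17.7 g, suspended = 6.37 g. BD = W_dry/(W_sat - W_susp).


BD = 15.25 / (17.7 - 6.37) = 15.25 / 11.33 = 1.346 g/cm^3

1.346


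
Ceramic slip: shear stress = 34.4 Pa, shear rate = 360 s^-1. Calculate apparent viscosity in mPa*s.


eta = tau/gamma * 1000 = 34.4/360 * 1000 = 95.6 mPa*s

95.6


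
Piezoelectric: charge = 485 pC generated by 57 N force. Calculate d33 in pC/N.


d33 = 485 / 57 = 8.5 pC/N

8.5


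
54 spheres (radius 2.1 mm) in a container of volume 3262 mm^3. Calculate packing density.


V_sphere = 4/3*pi*2.1^3 = 38.7924 mm^3
Total V = 54*38.7924 = 2094.7896 mm^3
PD = 2094.7896 / 3262 = 0.642

0.642


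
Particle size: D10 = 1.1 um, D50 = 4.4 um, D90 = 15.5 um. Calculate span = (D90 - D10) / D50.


Span = (15.5 - 1.1) / 4.4 = 14.4 / 4.4 = 3.273

3.273


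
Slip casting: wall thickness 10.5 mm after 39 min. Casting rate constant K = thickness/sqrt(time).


K = 10.5 / sqrt(39) = 10.5 / 6.245 = 1.681 mm/min^0.5

1.681


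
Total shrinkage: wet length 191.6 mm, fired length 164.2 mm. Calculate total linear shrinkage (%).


TS = (191.6 - 164.2) / 191.6 * 100 = 14.3%

14.3


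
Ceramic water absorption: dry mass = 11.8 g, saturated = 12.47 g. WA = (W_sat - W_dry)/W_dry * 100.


WA = (12.47 - 11.8) / 11.8 * 100 = 5.68%

5.68


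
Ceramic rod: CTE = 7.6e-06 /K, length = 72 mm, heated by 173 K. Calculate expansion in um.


dL = 7.6e-06 * 72 * 173 * 1000 = 94.666 um

94.666


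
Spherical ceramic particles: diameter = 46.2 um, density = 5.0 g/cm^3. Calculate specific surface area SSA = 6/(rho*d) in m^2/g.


SSA = 6 / (5.0 * 46.2) = 0.026 m^2/g

0.026


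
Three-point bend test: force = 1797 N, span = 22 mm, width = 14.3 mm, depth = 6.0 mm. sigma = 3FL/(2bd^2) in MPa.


sigma = 3*1797*22/(2*14.3*6.0^2) = 115.2 MPa

115.2


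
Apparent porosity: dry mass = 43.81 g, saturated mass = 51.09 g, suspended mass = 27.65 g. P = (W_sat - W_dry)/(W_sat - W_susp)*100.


P = (51.09 - 43.81) / (51.09 - 27.65) * 100 = 7.28 / 23.44 * 100 = 31.1%

31.1


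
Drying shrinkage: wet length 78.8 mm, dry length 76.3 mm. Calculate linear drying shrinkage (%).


DS = (78.8 - 76.3) / 78.8 * 100 = 3.17%

3.17


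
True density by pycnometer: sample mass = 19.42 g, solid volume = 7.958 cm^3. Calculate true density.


TD = 19.42 / 7.958 = 2.44 g/cm^3

2.44


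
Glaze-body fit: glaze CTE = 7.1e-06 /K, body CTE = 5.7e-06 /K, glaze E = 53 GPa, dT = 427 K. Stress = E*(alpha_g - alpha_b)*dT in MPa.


Stress = 53*1000*(7.1e-06 - 5.7e-06)*427 = 31.7 MPa

31.7


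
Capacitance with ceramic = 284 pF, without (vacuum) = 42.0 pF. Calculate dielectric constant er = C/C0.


er = 284 / 42.0 = 6.76

6.76


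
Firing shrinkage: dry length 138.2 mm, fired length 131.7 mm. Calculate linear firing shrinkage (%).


FS = (138.2 - 131.7) / 138.2 * 100 = 4.7%

4.7


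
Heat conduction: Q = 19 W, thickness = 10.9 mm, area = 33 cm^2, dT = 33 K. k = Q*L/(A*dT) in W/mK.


k = 19*10.9/1000/(33/10000*33) = 1.9 W/mK

1.9


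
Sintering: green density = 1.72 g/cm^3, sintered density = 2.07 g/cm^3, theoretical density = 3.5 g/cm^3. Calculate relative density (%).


Relative = 2.07 / 3.5 * 100 = 59.1%

59.1


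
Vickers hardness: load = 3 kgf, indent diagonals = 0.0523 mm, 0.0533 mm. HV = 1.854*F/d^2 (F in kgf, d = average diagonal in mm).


d_avg = (0.0523+0.0533)/2 = 0.0528 mm
HV = 1.854*3/0.0528^2 = 1995

1995


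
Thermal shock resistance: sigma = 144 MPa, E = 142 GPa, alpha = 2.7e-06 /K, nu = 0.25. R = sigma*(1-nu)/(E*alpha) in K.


R = 144*(1-0.25)/(142*1000*2.7e-06) = 282 K

282


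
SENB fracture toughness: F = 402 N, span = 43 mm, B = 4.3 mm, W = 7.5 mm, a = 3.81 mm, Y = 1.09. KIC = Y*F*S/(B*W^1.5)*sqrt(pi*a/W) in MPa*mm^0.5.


KIC = 1.09*402*43/(4.3*7.5^1.5)*sqrt(pi*3.81/7.5) = 269.51

269.51


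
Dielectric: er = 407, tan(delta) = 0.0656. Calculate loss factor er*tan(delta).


Loss = 407 * 0.0656 = 26.699

26.699


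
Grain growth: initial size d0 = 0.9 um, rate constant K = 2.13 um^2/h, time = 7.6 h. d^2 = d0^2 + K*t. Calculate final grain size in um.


d^2 = 0.9^2 + 2.13*7.6 = 16.998
d = sqrt(16.998) = 4.12 um

4.12


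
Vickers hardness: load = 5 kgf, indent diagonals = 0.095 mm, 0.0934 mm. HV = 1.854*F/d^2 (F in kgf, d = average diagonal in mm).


d_avg = (0.095+0.0934)/2 = 0.0942 mm
HV = 1.854*5/0.0942^2 = 1045

1045


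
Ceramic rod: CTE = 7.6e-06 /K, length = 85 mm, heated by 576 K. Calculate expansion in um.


dL = 7.6e-06 * 85 * 576 * 1000 = 372.096 um

372.096


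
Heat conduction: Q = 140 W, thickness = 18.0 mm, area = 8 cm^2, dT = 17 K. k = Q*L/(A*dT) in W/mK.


k = 140*18.0/1000/(8/10000*17) = 185.29 W/mK

185.29


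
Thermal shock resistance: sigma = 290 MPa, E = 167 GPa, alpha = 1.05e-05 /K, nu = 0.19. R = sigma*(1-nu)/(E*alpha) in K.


R = 290*(1-0.19)/(167*1000*1.05e-05) = 134 K

134


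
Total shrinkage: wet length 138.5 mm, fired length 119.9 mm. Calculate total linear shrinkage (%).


TS = (138.5 - 119.9) / 138.5 * 100 = 13.43%

13.43


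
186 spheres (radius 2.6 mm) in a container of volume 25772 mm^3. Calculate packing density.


V_sphere = 4/3*pi*2.6^3 = 73.6222 mm^3
Total V = 186*73.6222 = 13693.7292 mm^3
PD = 13693.7292 / 25772 = 0.531

0.531


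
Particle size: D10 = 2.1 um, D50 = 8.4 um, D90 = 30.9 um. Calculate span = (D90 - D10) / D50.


Span = (30.9 - 2.1) / 8.4 = 28.8 / 8.4 = 3.429

3.429


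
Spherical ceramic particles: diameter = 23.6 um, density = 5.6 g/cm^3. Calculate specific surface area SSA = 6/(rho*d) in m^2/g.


SSA = 6 / (5.6 * 23.6) = 0.045 m^2/g

0.045


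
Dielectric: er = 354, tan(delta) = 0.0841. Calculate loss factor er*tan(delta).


Loss = 354 * 0.0841 = 29.771

29.771


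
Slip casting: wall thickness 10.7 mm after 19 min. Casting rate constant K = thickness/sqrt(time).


K = 10.7 / sqrt(19) = 10.7 / 4.3589 = 2.455 mm/min^0.5

2.455


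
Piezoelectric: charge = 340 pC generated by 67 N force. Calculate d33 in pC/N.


d33 = 340 / 67 = 5.1 pC/N

5.1


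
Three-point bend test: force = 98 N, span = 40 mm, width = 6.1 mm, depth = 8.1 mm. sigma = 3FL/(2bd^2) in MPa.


sigma = 3*98*40/(2*6.1*8.1^2) = 14.7 MPa

14.7


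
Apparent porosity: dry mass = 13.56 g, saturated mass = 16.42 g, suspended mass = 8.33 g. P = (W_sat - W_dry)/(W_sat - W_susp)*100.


P = (16.42 - 13.56) / (16.42 - 8.33) * 100 = 2.86 / 8.09 * 100 = 35.4%

35.4


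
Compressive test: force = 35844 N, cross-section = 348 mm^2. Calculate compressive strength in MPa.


CS = 35844 / 348 = 103.0 MPa

103.0


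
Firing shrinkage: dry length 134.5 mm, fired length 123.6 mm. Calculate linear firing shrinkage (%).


FS = (134.5 - 123.6) / 134.5 * 100 = 8.1%

8.1


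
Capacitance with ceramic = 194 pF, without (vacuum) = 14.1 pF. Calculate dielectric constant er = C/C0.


er = 194 / 14.1 = 13.76

13.76


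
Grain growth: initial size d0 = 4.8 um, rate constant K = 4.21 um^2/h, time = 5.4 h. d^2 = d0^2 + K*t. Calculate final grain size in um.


d^2 = 4.8^2 + 4.21*5.4 = 45.774
d = sqrt(45.774) = 6.77 um

6.77


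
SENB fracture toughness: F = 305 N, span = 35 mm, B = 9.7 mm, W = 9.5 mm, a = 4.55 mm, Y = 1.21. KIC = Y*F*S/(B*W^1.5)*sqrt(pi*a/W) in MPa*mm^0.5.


KIC = 1.21*305*35/(9.7*9.5^1.5)*sqrt(pi*4.55/9.5) = 55.78

55.78


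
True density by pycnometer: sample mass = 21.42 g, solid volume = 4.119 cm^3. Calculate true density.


TD = 21.42 / 4.119 = 5.2 g/cm^3

5.2


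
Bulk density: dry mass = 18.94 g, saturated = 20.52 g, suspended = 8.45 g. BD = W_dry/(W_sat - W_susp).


BD = 18.94 / (20.52 - 8.45) = 18.94 / 12.07 = 1.569 g/cm^3

1.569


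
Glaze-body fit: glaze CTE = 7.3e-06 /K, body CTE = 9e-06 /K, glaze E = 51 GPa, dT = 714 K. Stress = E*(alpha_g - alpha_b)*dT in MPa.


Stress = 51*1000*(7.3e-06 - 9e-06)*714 = -61.9 MPa

-61.9


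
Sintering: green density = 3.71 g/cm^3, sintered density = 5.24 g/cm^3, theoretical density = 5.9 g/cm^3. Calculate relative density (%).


Relative = 5.24 / 5.9 * 100 = 88.8%

88.8


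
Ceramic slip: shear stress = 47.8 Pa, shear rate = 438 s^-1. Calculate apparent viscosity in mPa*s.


eta = tau/gamma * 1000 = 47.8/438 * 1000 = 109.1 mPa*s

109.1


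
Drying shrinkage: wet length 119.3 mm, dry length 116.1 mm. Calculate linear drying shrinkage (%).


DS = (119.3 - 116.1) / 119.3 * 100 = 2.68%

2.68


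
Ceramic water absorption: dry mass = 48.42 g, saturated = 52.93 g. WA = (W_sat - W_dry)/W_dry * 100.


WA = (52.93 - 48.42) / 48.42 * 100 = 9.31%

9.31


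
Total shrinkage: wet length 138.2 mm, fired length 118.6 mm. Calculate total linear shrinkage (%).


TS = (138.2 - 118.6) / 138.2 * 100 = 14.18%

14.18


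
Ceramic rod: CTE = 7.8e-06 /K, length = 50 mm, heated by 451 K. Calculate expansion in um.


dL = 7.8e-06 * 50 * 451 * 1000 = 175.89 um

175.89


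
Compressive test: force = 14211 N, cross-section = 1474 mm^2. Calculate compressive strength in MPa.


CS = 14211 / 1474 = 9.6 MPa

9.6


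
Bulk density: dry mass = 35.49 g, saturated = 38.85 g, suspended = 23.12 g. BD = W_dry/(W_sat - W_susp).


BD = 35.49 / (38.85 - 23.12) = 35.49 / 15.73 = 2.256 g/cm^3

2.256


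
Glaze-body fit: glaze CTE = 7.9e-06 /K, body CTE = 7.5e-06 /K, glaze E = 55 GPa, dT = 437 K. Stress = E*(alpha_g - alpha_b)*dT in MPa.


Stress = 55*1000*(7.9e-06 - 7.5e-06)*437 = 9.6 MPa

9.6


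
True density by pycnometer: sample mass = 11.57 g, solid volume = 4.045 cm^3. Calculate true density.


TD = 11.57 / 4.045 = 2.86 g/cm^3

2.86


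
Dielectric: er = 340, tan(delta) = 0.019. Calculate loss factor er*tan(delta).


Loss = 340 * 0.019 = 6.46

6.46


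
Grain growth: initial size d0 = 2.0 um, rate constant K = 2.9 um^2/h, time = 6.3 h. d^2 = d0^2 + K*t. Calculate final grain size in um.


d^2 = 2.0^2 + 2.9*6.3 = 22.27
d = sqrt(22.27) = 4.72 um

4.72


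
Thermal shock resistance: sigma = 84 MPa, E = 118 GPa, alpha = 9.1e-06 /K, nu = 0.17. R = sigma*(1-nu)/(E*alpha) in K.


R = 84*(1-0.17)/(118*1000*9.1e-06) = 65 K

65


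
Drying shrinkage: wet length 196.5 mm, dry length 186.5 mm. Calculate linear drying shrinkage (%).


DS = (196.5 - 186.5) / 196.5 * 100 = 5.09%

5.09


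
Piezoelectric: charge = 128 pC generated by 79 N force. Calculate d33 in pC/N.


d33 = 128 / 79 = 1.6 pC/N

1.6


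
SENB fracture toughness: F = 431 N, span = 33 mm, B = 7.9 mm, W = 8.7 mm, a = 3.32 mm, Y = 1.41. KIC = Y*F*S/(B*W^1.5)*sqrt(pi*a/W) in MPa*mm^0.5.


KIC = 1.41*431*33/(7.9*8.7^1.5)*sqrt(pi*3.32/8.7) = 108.32

108.32


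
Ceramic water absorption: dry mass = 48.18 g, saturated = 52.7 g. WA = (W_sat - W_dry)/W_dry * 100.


WA = (52.7 - 48.18) / 48.18 * 100 = 9.38%

9.38


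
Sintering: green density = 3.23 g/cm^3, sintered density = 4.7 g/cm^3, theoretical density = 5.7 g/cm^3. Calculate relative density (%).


Relative = 4.7 / 5.7 * 100 = 82.5%

82.5


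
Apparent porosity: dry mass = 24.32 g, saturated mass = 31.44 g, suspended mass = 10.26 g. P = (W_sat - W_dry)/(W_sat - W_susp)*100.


P = (31.44 - 24.32) / (31.44 - 10.26) * 100 = 7.12 / 21.18 * 100 = 33.6%

33.6


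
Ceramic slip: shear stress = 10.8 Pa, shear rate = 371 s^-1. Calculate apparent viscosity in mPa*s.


eta = tau/gamma * 1000 = 10.8/371 * 1000 = 29.1 mPa*s

29.1


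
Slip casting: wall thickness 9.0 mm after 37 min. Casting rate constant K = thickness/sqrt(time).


K = 9.0 / sqrt(37) = 9.0 / 6.0828 = 1.48 mm/min^0.5

1.48


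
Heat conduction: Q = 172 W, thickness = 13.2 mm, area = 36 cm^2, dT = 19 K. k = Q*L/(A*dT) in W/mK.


k = 172*13.2/1000/(36/10000*19) = 33.19 W/mK

33.19


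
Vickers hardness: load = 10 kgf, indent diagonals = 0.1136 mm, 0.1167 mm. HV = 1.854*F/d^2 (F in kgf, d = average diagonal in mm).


d_avg = (0.1136+0.1167)/2 = 0.11515 mm
HV = 1.854*10/0.11515^2 = 1398

1398


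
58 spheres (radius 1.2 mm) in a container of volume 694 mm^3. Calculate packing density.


V_sphere = 4/3*pi*1.2^3 = 7.2382 mm^3
Total V = 58*7.2382 = 419.8156 mm^3
PD = 419.8156 / 694 = 0.605

0.605


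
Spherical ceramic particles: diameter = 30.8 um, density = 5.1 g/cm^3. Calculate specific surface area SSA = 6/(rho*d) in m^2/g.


SSA = 6 / (5.1 * 30.8) = 0.038 m^2/g

0.038


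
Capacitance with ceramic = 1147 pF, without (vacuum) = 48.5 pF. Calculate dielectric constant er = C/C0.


er = 1147 / 48.5 = 23.65

23.65


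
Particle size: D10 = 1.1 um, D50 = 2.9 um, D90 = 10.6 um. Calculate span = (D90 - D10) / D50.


Span = (10.6 - 1.1) / 2.9 = 9.5 / 2.9 = 3.276

3.276


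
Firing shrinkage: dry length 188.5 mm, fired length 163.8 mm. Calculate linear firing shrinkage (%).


FS = (188.5 - 163.8) / 188.5 * 100 = 13.1%

13.1


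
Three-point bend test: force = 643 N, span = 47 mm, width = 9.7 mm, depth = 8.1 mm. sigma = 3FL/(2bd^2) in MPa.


sigma = 3*643*47/(2*9.7*8.1^2) = 71.2 MPa

71.2


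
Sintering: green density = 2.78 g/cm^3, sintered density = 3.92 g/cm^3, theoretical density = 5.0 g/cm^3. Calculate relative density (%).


Relative = 3.92 / 5.0 * 100 = 78.4%

78.4


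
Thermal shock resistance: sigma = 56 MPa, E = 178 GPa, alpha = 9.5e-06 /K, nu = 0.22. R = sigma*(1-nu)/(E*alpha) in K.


R = 56*(1-0.22)/(178*1000*9.5e-06) = 26 K

26


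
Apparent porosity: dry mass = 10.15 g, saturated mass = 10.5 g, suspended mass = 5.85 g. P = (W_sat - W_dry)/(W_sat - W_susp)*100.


P = (10.5 - 10.15) / (10.5 - 5.85) * 100 = 0.35 / 4.65 * 100 = 7.5%

7.5


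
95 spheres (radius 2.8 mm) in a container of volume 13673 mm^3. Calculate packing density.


V_sphere = 4/3*pi*2.8^3 = 91.9523 mm^3
Total V = 95*91.9523 = 8735.4685 mm^3
PD = 8735.4685 / 13673 = 0.639

0.639


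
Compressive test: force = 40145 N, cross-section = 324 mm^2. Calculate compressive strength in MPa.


CS = 40145 / 324 = 123.9 MPa

123.9


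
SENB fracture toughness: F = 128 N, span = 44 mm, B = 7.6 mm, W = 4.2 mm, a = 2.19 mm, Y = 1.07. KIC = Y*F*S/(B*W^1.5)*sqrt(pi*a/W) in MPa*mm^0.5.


KIC = 1.07*128*44/(7.6*4.2^1.5)*sqrt(pi*2.19/4.2) = 117.9

117.9


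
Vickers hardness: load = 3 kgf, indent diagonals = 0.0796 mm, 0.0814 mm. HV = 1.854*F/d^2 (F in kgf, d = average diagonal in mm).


d_avg = (0.0796+0.0814)/2 = 0.0805 mm
HV = 1.854*3/0.0805^2 = 858

858


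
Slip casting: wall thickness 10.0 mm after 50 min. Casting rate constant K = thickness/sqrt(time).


K = 10.0 / sqrt(50) = 10.0 / 7.0711 = 1.414 mm/min^0.5

1.414


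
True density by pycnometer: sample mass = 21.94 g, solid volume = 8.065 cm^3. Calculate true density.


TD = 21.94 / 8.065 = 2.72 g/cm^3

2.72


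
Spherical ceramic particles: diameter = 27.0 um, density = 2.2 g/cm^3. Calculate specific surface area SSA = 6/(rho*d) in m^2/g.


SSA = 6 / (2.2 * 27.0) = 0.101 m^2/g

0.101


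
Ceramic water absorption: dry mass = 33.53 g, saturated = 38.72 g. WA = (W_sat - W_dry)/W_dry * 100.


WA = (38.72 - 33.53) / 33.53 * 100 = 15.48%

15.48


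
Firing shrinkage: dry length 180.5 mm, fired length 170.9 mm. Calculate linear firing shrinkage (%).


FS = (180.5 - 170.9) / 180.5 * 100 = 5.32%

5.32


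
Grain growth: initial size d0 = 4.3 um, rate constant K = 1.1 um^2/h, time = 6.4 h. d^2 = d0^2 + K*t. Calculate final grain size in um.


d^2 = 4.3^2 + 1.1*6.4 = 25.53
d = sqrt(25.53) = 5.05 um

5.05


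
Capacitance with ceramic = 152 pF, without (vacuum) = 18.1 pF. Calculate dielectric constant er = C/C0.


er = 152 / 18.1 = 8.4

8.4


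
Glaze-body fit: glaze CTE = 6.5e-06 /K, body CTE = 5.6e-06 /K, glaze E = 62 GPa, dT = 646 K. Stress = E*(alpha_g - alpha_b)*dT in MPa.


Stress = 62*1000*(6.5e-06 - 5.6e-06)*646 = 36.0 MPa

36.0


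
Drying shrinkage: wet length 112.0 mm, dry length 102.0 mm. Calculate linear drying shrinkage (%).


DS = (112.0 - 102.0) / 112.0 * 100 = 8.93%

8.93


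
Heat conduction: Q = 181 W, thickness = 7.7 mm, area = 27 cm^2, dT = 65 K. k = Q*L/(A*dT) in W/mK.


k = 181*7.7/1000/(27/10000*65) = 7.94 W/mK

7.94


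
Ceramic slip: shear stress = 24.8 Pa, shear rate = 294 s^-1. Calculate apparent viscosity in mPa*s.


eta = tau/gamma * 1000 = 24.8/294 * 1000 = 84.4 mPa*s

84.4


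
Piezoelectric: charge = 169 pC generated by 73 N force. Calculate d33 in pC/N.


d33 = 169 / 73 = 2.3 pC/N

2.3


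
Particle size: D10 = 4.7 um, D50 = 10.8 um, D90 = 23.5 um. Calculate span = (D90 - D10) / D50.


Span = (23.5 - 4.7) / 10.8 = 18.8 / 10.8 = 1.741

1.741


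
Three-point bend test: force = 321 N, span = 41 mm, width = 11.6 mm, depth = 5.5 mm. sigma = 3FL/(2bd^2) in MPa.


sigma = 3*321*41/(2*11.6*5.5^2) = 56.3 MPa

56.3


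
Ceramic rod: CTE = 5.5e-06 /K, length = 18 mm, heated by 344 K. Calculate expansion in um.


dL = 5.5e-06 * 18 * 344 * 1000 = 34.056 um

34.056


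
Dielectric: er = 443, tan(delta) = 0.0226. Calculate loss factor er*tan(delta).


Loss = 443 * 0.0226 = 10.012

10.012


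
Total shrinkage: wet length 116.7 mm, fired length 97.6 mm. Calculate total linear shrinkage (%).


TS = (116.7 - 97.6) / 116.7 * 100 = 16.37%

16.37


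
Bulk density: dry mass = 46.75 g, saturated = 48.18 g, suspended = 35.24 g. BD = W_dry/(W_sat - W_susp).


BD = 46.75 / (48.18 - 35.24) = 46.75 / 12.94 = 3.613 g/cm^3

3.613


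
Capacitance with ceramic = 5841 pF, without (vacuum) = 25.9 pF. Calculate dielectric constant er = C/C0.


er = 5841 / 25.9 = 225.52

225.52


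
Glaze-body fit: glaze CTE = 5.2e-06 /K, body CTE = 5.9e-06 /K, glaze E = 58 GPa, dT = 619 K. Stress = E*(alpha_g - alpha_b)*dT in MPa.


Stress = 58*1000*(5.2e-06 - 5.9e-06)*619 = -25.1 MPa

-25.1


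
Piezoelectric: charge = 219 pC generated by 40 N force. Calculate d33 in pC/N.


d33 = 219 / 40 = 5.5 pC/N

5.5


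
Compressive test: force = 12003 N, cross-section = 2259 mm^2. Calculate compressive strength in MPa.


CS = 12003 / 2259 = 5.3 MPa

5.3


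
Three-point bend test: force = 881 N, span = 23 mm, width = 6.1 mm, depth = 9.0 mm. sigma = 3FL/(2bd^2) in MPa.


sigma = 3*881*23/(2*6.1*9.0^2) = 61.5 MPa

61.5


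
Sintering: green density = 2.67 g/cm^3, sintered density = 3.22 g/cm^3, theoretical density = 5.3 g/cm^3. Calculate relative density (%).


Relative = 3.22 / 5.3 * 100 = 60.8%

60.8


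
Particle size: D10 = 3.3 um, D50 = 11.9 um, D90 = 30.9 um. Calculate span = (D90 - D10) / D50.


Span = (30.9 - 3.3) / 11.9 = 27.6 / 11.9 = 2.319

2.319


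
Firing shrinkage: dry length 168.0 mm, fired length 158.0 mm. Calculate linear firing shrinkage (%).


FS = (168.0 - 158.0) / 168.0 * 100 = 5.95%

5.95


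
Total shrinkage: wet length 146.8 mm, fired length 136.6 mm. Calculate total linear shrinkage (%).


TS = (146.8 - 136.6) / 146.8 * 100 = 6.95%

6.95


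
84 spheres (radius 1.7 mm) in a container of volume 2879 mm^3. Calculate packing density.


V_sphere = 4/3*pi*1.7^3 = 20.5795 mm^3
Total V = 84*20.5795 = 1728.678 mm^3
PD = 1728.678 / 2879 = 0.6

0.6


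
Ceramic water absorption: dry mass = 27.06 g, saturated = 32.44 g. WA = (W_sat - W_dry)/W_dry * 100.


WA = (32.44 - 27.06) / 27.06 * 100 = 19.88%

19.88


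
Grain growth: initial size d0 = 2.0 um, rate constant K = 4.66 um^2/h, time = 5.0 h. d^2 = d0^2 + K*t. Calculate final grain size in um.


d^2 = 2.0^2 + 4.66*5.0 = 27.3
d = sqrt(27.3) = 5.22 um

5.22


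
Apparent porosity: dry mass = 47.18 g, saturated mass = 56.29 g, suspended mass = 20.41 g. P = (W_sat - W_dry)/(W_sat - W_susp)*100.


P = (56.29 - 47.18) / (56.29 - 20.41) * 100 = 9.11 / 35.88 * 100 = 25.4%

25.4


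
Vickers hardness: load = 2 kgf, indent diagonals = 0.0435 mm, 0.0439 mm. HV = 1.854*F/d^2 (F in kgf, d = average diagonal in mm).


d_avg = (0.0435+0.0439)/2 = 0.0437 mm
HV = 1.854*2/0.0437^2 = 1942

1942


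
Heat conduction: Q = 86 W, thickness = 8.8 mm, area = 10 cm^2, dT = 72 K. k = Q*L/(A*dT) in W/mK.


k = 86*8.8/1000/(10/10000*72) = 10.51 W/mK

10.51


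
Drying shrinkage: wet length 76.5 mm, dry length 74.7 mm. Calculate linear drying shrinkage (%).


DS = (76.5 - 74.7) / 76.5 * 100 = 2.35%

2.35


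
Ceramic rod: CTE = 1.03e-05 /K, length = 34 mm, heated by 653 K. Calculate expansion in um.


dL = 1.03e-05 * 34 * 653 * 1000 = 228.681 um

228.681


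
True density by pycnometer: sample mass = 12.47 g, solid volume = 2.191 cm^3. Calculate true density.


TD = 12.47 / 2.191 = 5.691 g/cm^3

5.691


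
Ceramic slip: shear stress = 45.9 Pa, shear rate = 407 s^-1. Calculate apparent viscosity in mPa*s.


eta = tau/gamma * 1000 = 45.9/407 * 1000 = 112.8 mPa*s

112.8


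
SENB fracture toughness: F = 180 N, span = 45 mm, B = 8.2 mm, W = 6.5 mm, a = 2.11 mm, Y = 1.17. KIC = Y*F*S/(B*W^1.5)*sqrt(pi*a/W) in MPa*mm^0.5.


KIC = 1.17*180*45/(8.2*6.5^1.5)*sqrt(pi*2.11/6.5) = 70.43

70.43


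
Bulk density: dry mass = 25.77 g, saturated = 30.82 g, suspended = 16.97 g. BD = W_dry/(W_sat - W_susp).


BD = 25.77 / (30.82 - 16.97) = 25.77 / 13.85 = 1.861 g/cm^3

1.861


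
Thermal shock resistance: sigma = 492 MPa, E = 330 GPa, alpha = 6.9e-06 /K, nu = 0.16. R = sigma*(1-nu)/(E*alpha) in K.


R = 492*(1-0.16)/(330*1000*6.9e-06) = 182 K

182


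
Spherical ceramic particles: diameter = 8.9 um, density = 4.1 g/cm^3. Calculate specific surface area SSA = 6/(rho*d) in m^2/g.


SSA = 6 / (4.1 * 8.9) = 0.164 m^2/g

0.164


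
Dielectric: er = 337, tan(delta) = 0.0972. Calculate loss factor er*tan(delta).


Loss = 337 * 0.0972 = 32.756

32.756


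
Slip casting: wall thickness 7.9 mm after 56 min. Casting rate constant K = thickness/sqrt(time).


K = 7.9 / sqrt(56) = 7.9 / 7.4833 = 1.056 mm/min^0.5

1.056


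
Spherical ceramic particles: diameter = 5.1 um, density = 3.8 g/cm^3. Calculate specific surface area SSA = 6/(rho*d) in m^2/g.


SSA = 6 / (3.8 * 5.1) = 0.31 m^2/g

0.31


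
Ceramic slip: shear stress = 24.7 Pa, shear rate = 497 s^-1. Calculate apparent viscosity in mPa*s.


eta = tau/gamma * 1000 = 24.7/497 * 1000 = 49.7 mPa*s

49.7


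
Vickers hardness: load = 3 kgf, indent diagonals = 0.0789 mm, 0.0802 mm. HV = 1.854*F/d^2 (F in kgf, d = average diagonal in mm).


d_avg = (0.0789+0.0802)/2 = 0.07955 mm
HV = 1.854*3/0.07955^2 = 879

879


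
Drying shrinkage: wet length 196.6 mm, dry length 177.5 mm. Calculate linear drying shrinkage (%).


DS = (196.6 - 177.5) / 196.6 * 100 = 9.72%

9.72


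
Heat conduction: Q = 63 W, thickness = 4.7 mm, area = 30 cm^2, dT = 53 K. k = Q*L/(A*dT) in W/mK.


k = 63*4.7/1000/(30/10000*53) = 1.86 W/mK

1.86


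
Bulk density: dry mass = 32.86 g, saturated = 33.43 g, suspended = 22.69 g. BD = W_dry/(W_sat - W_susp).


BD = 32.86 / (33.43 - 22.69) = 32.86 / 10.74 = 3.06 g/cm^3

3.06


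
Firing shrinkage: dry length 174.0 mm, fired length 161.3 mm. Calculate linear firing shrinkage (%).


FS = (174.0 - 161.3) / 174.0 * 100 = 7.3%

7.3


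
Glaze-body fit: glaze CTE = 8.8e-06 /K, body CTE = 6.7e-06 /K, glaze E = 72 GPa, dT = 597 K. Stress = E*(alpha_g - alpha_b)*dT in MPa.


Stress = 72*1000*(8.8e-06 - 6.7e-06)*597 = 90.3 MPa

90.3


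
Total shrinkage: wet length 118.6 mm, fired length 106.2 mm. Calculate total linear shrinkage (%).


TS = (118.6 - 106.2) / 118.6 * 100 = 10.46%

10.46


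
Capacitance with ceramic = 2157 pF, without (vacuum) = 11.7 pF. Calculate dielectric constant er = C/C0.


er = 2157 / 11.7 = 184.36

184.36


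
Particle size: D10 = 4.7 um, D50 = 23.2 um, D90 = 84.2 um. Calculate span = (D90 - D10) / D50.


Span = (84.2 - 4.7) / 23.2 = 79.5 / 23.2 = 3.427

3.427


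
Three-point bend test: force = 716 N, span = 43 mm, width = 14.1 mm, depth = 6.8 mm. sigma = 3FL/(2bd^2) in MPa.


sigma = 3*716*43/(2*14.1*6.8^2) = 70.8 MPa

70.8


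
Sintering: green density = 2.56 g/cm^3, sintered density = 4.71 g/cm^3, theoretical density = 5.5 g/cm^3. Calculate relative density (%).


Relative = 4.71 / 5.5 * 100 = 85.6%

85.6


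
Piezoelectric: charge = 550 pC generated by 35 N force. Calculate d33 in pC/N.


d33 = 550 / 35 = 15.7 pC/N

15.7


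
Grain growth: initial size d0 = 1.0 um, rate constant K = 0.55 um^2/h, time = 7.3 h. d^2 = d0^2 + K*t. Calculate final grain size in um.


d^2 = 1.0^2 + 0.55*7.3 = 5.015
d = sqrt(5.015) = 2.24 um

2.24


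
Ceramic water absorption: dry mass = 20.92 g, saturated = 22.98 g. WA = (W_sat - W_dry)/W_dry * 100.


WA = (22.98 - 20.92) / 20.92 * 100 = 9.85%

9.85


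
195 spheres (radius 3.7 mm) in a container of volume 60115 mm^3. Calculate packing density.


V_sphere = 4/3*pi*3.7^3 = 212.1748 mm^3
Total V = 195*212.1748 = 41374.086 mm^3
PD = 41374.086 / 60115 = 0.688

0.688


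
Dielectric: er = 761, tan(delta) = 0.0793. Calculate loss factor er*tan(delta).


Loss = 761 * 0.0793 = 60.347

60.347


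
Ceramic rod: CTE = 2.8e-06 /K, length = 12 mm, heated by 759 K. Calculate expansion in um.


dL = 2.8e-06 * 12 * 759 * 1000 = 25.502 um

25.502


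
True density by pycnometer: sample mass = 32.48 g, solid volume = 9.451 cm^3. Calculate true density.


TD = 32.48 / 9.451 = 3.437 g/cm^3

3.437


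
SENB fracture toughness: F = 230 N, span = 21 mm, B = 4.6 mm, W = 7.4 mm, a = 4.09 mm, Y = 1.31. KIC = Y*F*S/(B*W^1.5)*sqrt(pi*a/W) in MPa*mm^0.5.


KIC = 1.31*230*21/(4.6*7.4^1.5)*sqrt(pi*4.09/7.4) = 90.04

90.04


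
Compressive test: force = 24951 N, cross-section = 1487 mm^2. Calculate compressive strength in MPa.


CS = 24951 / 1487 = 16.8 MPa

16.8


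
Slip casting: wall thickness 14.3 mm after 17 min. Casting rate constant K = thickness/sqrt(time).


K = 14.3 / sqrt(17) = 14.3 / 4.1231 = 3.468 mm/min^0.5

3.468


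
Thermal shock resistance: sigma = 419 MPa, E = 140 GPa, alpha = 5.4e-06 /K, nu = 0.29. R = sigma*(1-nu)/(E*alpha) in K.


R = 419*(1-0.29)/(140*1000*5.4e-06) = 394 K

394


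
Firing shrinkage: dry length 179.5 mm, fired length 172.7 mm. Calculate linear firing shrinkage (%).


FS = (179.5 - 172.7) / 179.5 * 100 = 3.79%

3.79


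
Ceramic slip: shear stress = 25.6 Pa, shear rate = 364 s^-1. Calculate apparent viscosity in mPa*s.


eta = tau/gamma * 1000 = 25.6/364 * 1000 = 70.3 mPa*s

70.3


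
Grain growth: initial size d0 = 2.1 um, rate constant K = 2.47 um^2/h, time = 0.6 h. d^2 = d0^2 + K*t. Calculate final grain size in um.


d^2 = 2.1^2 + 2.47*0.6 = 5.892
d = sqrt(5.892) = 2.43 um

2.43


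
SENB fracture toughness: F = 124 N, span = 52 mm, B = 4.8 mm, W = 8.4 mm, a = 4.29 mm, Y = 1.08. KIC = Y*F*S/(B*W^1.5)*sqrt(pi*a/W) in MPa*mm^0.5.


KIC = 1.08*124*52/(4.8*8.4^1.5)*sqrt(pi*4.29/8.4) = 75.48

75.48


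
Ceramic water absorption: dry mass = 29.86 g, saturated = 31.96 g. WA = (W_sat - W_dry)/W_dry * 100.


WA = (31.96 - 29.86) / 29.86 * 100 = 7.03%

7.03


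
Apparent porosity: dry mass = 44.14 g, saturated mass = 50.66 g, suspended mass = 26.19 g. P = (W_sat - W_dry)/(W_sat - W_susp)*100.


P = (50.66 - 44.14) / (50.66 - 26.19) * 100 = 6.52 / 24.47 * 100 = 26.6%

26.6


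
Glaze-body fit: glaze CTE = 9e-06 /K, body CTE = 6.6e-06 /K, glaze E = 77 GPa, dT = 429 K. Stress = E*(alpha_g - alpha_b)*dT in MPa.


Stress = 77*1000*(9e-06 - 6.6e-06)*429 = 79.3 MPa

79.3


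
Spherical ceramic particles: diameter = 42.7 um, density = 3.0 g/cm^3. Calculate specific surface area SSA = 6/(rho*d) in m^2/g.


SSA = 6 / (3.0 * 42.7) = 0.047 m^2/g

0.047


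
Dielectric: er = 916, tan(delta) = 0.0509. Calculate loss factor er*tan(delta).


Loss = 916 * 0.0509 = 46.624

46.624


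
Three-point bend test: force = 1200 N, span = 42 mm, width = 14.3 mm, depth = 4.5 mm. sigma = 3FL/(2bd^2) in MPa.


sigma = 3*1200*42/(2*14.3*4.5^2) = 261.1 MPa

261.1


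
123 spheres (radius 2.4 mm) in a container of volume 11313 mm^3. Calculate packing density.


V_sphere = 4/3*pi*2.4^3 = 57.9058 mm^3
Total V = 123*57.9058 = 7122.4134 mm^3
PD = 7122.4134 / 11313 = 0.63

0.63


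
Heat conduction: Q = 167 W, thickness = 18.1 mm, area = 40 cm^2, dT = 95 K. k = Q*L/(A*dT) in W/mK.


k = 167*18.1/1000/(40/10000*95) = 7.95 W/mK

7.95


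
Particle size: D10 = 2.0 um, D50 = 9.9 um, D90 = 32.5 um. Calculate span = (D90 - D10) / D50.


Span = (32.5 - 2.0) / 9.9 = 30.5 / 9.9 = 3.081

3.081


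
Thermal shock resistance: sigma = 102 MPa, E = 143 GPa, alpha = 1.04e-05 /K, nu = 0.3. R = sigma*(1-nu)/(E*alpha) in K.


R = 102*(1-0.3)/(143*1000*1.04e-05) = 48 K

48


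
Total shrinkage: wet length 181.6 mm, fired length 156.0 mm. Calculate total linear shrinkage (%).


TS = (181.6 - 156.0) / 181.6 * 100 = 14.1%

14.1


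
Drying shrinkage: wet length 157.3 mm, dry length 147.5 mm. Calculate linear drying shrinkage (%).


DS = (157.3 - 147.5) / 157.3 * 100 = 6.23%

6.23


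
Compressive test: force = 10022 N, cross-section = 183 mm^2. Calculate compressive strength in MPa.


CS = 10022 / 183 = 54.8 MPa

54.8


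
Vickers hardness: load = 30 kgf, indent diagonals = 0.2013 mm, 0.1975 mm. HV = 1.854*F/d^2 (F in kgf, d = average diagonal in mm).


d_avg = (0.2013+0.1975)/2 = 0.1994 mm
HV = 1.854*30/0.1994^2 = 1399

1399


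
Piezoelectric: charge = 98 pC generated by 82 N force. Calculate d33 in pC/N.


d33 = 98 / 82 = 1.2 pC/N

1.2


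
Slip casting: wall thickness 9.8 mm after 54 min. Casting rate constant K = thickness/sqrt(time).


K = 9.8 / sqrt(54) = 9.8 / 7.3485 = 1.334 mm/min^0.5

1.334


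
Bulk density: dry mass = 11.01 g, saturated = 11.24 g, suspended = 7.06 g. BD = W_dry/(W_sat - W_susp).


BD = 11.01 / (11.24 - 7.06) = 11.01 / 4.18 = 2.634 g/cm^3

2.634


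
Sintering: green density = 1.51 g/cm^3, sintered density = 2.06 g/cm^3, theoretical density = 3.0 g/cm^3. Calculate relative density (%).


Relative = 2.06 / 3.0 * 100 = 68.7%

68.7


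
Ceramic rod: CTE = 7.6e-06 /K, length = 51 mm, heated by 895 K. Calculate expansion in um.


dL = 7.6e-06 * 51 * 895 * 1000 = 346.902 um

346.902


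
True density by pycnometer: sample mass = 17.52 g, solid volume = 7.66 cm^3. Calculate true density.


TD = 17.52 / 7.66 = 2.287 g/cm^3

2.287


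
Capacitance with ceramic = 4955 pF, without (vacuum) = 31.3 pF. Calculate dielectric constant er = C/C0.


er = 4955 / 31.3 = 158.31

158.31


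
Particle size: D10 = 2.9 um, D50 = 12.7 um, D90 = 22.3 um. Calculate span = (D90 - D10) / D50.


Span = (22.3 - 2.9) / 12.7 = 19.4 / 12.7 = 1.528

1.528


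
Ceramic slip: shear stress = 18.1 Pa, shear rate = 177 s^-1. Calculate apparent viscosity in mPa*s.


eta = tau/gamma * 1000 = 18.1/177 * 1000 = 102.3 mPa*s

102.3


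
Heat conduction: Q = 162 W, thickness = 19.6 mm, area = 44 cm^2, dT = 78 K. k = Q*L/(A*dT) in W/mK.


k = 162*19.6/1000/(44/10000*78) = 9.25 W/mK

9.25


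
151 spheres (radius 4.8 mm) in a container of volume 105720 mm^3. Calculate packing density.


V_sphere = 4/3*pi*4.8^3 = 463.2467 mm^3
Total V = 151*463.2467 = 69950.2517 mm^3
PD = 69950.2517 / 105720 = 0.662

0.662


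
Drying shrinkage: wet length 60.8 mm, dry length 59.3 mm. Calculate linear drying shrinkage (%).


DS = (60.8 - 59.3) / 60.8 * 100 = 2.47%

2.47


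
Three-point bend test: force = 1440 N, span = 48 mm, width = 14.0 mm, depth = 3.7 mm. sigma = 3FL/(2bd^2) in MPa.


sigma = 3*1440*48/(2*14.0*3.7^2) = 541.0 MPa

541.0


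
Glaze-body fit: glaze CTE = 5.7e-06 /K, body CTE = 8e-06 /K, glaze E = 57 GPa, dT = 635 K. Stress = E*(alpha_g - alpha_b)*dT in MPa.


Stress = 57*1000*(5.7e-06 - 8e-06)*635 = -83.2 MPa

-83.2


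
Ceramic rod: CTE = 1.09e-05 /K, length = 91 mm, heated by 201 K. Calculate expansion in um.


dL = 1.09e-05 * 91 * 201 * 1000 = 199.372 um

199.372


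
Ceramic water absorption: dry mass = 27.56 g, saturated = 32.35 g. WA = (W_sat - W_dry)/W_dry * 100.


WA = (32.35 - 27.56) / 27.56 * 100 = 17.38%

17.38


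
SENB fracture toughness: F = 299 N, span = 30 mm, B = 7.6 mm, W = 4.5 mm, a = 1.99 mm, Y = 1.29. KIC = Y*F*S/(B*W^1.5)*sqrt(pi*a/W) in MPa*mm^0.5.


KIC = 1.29*299*30/(7.6*4.5^1.5)*sqrt(pi*1.99/4.5) = 187.99

187.99


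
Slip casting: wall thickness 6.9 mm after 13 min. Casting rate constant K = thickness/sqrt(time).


K = 6.9 / sqrt(13) = 6.9 / 3.6056 = 1.914 mm/min^0.5

1.914


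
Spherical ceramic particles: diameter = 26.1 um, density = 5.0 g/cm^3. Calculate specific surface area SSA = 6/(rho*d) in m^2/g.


SSA = 6 / (5.0 * 26.1) = 0.046 m^2/g

0.046


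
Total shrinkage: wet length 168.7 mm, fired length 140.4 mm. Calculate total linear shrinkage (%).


TS = (168.7 - 140.4) / 168.7 * 100 = 16.78%

16.78


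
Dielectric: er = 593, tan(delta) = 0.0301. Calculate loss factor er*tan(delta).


Loss = 593 * 0.0301 = 17.849

17.849


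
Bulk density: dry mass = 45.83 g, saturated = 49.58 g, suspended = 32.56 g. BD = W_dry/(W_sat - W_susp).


BD = 45.83 / (49.58 - 32.56) = 45.83 / 17.02 = 2.693 g/cm^3

2.693


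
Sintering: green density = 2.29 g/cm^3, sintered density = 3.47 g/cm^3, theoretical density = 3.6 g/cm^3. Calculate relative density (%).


Relative = 3.47 / 3.6 * 100 = 96.4%

96.4


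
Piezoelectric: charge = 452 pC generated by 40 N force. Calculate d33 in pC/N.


d33 = 452 / 40 = 11.3 pC/N

11.3


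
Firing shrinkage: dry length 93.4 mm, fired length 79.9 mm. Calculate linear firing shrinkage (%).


FS = (93.4 - 79.9) / 93.4 * 100 = 14.45%

14.45


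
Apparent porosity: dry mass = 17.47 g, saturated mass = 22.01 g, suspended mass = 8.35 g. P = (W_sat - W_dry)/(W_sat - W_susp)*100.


P = (22.01 - 17.47) / (22.01 - 8.35) * 100 = 4.54 / 13.66 * 100 = 33.2%

33.2


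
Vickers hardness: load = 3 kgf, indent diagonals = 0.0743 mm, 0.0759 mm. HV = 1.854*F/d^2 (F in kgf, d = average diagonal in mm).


d_avg = (0.0743+0.0759)/2 = 0.0751 mm
HV = 1.854*3/0.0751^2 = 986

986


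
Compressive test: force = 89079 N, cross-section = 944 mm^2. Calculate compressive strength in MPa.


CS = 89079 / 944 = 94.4 MPa

94.4


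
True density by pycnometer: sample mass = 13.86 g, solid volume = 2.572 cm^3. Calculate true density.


TD = 13.86 / 2.572 = 5.389 g/cm^3

5.389


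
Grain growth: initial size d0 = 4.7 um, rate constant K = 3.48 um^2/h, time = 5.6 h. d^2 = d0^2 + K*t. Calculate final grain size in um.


d^2 = 4.7^2 + 3.48*5.6 = 41.578
d = sqrt(41.578) = 6.45 um

6.45


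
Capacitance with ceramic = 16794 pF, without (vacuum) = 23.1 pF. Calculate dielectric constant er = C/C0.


er = 16794 / 23.1 = 727.01

727.01


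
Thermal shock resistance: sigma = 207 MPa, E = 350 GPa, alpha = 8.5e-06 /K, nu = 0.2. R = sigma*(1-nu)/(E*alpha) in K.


R = 207*(1-0.2)/(350*1000*8.5e-06) = 56 K

56


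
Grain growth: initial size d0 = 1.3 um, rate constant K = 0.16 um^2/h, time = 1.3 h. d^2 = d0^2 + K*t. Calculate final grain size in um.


d^2 = 1.3^2 + 0.16*1.3 = 1.898
d = sqrt(1.898) = 1.38 um

1.38


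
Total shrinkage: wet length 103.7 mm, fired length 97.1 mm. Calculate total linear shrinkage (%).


TS = (103.7 - 97.1) / 103.7 * 100 = 6.36%

6.36


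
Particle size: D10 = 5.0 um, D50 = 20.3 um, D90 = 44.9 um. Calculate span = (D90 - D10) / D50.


Span = (44.9 - 5.0) / 20.3 = 39.9 / 20.3 = 1.966

1.966


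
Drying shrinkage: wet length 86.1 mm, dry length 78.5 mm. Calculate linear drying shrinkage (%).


DS = (86.1 - 78.5) / 86.1 * 100 = 8.83%

8.83


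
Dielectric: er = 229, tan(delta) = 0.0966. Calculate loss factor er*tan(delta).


Loss = 229 * 0.0966 = 22.121

22.121


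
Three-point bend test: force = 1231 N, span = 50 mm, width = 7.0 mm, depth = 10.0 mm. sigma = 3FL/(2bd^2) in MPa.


sigma = 3*1231*50/(2*7.0*10.0^2) = 131.9 MPa

131.9


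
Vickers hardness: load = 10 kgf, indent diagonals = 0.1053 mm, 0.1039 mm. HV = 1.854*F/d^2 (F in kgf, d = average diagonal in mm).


d_avg = (0.1053+0.1039)/2 = 0.1046 mm
HV = 1.854*10/0.1046^2 = 1695

1695


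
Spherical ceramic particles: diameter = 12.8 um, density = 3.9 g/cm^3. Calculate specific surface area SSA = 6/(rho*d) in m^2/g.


SSA = 6 / (3.9 * 12.8) = 0.12 m^2/g

0.12


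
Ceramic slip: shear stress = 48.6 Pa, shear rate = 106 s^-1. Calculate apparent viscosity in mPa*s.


eta = tau/gamma * 1000 = 48.6/106 * 1000 = 458.5 mPa*s

458.5


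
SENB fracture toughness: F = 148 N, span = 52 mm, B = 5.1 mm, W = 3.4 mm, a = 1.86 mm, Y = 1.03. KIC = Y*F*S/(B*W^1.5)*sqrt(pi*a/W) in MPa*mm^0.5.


KIC = 1.03*148*52/(5.1*3.4^1.5)*sqrt(pi*1.86/3.4) = 325.02

325.02


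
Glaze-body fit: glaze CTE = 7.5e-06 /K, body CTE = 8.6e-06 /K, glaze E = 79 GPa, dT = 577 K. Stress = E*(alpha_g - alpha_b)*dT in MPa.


Stress = 79*1000*(7.5e-06 - 8.6e-06)*577 = -50.1 MPa

-50.1


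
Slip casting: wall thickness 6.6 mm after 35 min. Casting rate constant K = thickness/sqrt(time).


K = 6.6 / sqrt(35) = 6.6 / 5.9161 = 1.116 mm/min^0.5

1.116


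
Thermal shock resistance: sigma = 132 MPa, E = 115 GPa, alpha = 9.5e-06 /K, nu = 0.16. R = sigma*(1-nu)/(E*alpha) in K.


R = 132*(1-0.16)/(115*1000*9.5e-06) = 101 K

101


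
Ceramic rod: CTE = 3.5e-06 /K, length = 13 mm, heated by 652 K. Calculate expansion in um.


dL = 3.5e-06 * 13 * 652 * 1000 = 29.666 um

29.666


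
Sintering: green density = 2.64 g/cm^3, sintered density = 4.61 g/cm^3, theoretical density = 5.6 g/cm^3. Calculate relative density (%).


Relative = 4.61 / 5.6 * 100 = 82.3%

82.3


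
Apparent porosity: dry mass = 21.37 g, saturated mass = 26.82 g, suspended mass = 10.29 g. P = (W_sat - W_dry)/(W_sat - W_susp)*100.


P = (26.82 - 21.37) / (26.82 - 10.29) * 100 = 5.45 / 16.53 * 100 = 33.0%

33.0


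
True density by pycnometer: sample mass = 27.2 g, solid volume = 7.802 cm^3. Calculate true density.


TD = 27.2 / 7.802 = 3.486 g/cm^3

3.486


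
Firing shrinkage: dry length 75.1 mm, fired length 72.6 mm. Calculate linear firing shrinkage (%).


FS = (75.1 - 72.6) / 75.1 * 100 = 3.33%

3.33


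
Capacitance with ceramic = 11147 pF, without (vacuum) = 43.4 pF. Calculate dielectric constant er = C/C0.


er = 11147 / 43.4 = 256.84

256.84


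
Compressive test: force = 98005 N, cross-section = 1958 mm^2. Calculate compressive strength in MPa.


CS = 98005 / 1958 = 50.1 MPa

50.1


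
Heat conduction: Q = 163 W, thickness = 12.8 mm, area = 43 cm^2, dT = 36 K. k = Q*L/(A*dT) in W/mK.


k = 163*12.8/1000/(43/10000*36) = 13.48 W/mK

13.48


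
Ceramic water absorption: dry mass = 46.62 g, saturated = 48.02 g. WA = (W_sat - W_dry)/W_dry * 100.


WA = (48.02 - 46.62) / 46.62 * 100 = 3.0%

3.0


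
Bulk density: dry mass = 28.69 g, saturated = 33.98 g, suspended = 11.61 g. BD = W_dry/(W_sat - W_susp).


BD = 28.69 / (33.98 - 11.61) = 28.69 / 22.37 = 1.283 g/cm^3

1.283


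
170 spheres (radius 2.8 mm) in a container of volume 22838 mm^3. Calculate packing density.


V_sphere = 4/3*pi*2.8^3 = 91.9523 mm^3
Total V = 170*91.9523 = 15631.891 mm^3
PD = 15631.891 / 22838 = 0.684

0.684
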